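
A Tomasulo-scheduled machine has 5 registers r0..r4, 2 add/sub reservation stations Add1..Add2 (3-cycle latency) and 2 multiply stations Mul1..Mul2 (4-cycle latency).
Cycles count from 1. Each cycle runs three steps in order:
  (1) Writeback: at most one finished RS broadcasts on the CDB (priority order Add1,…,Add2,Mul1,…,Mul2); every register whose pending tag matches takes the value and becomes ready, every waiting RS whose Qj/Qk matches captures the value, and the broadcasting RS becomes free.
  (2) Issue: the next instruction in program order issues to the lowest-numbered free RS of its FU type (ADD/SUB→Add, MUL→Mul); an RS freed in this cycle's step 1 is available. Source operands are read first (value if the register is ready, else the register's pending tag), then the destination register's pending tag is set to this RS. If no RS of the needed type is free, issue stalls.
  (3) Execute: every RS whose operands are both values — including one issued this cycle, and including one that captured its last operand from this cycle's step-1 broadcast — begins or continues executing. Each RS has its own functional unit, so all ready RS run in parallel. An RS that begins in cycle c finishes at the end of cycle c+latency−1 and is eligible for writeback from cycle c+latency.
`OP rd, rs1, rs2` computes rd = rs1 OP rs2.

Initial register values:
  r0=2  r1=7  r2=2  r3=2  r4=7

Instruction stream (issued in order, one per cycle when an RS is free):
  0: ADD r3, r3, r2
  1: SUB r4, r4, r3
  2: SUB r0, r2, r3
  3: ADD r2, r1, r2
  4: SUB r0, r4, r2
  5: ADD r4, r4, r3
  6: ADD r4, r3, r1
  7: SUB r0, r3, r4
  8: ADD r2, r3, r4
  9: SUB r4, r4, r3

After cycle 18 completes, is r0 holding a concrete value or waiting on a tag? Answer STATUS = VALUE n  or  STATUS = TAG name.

  c1: issue ADD r3<-Add1  regs: r0:2,r1:7,r2:2,r3:Add1,r4:7
  c2: issue SUB r4<-Add2  regs: r0:2,r1:7,r2:2,r3:Add1,r4:Add2
  c3: stall  regs: r0:2,r1:7,r2:2,r3:Add1,r4:Add2
  c4: CDB Add1=4; issue SUB r0<-Add1  regs: r0:Add1,r1:7,r2:2,r3:4,r4:Add2
  c5: stall  regs: r0:Add1,r1:7,r2:2,r3:4,r4:Add2
  c6: stall  regs: r0:Add1,r1:7,r2:2,r3:4,r4:Add2
  c7: CDB Add1=-2; issue ADD r2<-Add1  regs: r0:-2,r1:7,r2:Add1,r3:4,r4:Add2
  c8: CDB Add2=3; issue SUB r0<-Add2  regs: r0:Add2,r1:7,r2:Add1,r3:4,r4:3
  c9: stall  regs: r0:Add2,r1:7,r2:Add1,r3:4,r4:3
  c10: CDB Add1=9; issue ADD r4<-Add1  regs: r0:Add2,r1:7,r2:9,r3:4,r4:Add1
  c11: stall  regs: r0:Add2,r1:7,r2:9,r3:4,r4:Add1
  c12: stall  regs: r0:Add2,r1:7,r2:9,r3:4,r4:Add1
  c13: CDB Add1=7; issue ADD r4<-Add1  regs: r0:Add2,r1:7,r2:9,r3:4,r4:Add1
  c14: CDB Add2=-6; issue SUB r0<-Add2  regs: r0:Add2,r1:7,r2:9,r3:4,r4:Add1
  c15: stall  regs: r0:Add2,r1:7,r2:9,r3:4,r4:Add1
  c16: CDB Add1=11; issue ADD r2<-Add1  regs: r0:Add2,r1:7,r2:Add1,r3:4,r4:11
  c17: stall  regs: r0:Add2,r1:7,r2:Add1,r3:4,r4:11
  c18: stall  regs: r0:Add2,r1:7,r2:Add1,r3:4,r4:11

STATUS = TAG Add2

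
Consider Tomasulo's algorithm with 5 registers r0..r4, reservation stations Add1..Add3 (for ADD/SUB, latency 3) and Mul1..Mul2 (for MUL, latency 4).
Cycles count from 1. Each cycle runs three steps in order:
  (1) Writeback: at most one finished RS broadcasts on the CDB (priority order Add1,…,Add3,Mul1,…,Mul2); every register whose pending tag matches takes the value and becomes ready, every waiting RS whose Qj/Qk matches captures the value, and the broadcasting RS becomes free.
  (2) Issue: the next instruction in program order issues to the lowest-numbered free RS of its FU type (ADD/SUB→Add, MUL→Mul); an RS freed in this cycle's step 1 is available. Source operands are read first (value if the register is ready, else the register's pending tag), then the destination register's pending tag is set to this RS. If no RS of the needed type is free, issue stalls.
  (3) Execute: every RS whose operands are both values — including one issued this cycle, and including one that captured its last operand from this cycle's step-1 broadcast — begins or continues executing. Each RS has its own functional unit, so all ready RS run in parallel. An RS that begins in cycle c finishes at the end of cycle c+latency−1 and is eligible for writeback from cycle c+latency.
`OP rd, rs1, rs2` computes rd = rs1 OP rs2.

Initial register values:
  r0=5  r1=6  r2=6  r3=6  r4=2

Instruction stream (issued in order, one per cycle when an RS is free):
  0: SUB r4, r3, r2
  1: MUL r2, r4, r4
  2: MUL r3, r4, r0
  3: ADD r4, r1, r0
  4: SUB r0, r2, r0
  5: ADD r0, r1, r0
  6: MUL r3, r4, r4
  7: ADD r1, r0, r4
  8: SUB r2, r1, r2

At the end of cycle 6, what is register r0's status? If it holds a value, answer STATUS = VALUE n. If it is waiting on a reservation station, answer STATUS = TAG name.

c1: issue SUB r4<-Add1 | r0:5,r1:6,r2:6,r3:6,r4:Add1
c2: issue MUL r2<-Mul1 | r0:5,r1:6,r2:Mul1,r3:6,r4:Add1
c3: issue MUL r3<-Mul2 | r0:5,r1:6,r2:Mul1,r3:Mul2,r4:Add1
c4: CDB Add1=0; issue ADD r4<-Add1 | r0:5,r1:6,r2:Mul1,r3:Mul2,r4:Add1
c5: issue SUB r0<-Add2 | r0:Add2,r1:6,r2:Mul1,r3:Mul2,r4:Add1
c6: issue ADD r0<-Add3 | r0:Add3,r1:6,r2:Mul1,r3:Mul2,r4:Add1

STATUS = TAG Add3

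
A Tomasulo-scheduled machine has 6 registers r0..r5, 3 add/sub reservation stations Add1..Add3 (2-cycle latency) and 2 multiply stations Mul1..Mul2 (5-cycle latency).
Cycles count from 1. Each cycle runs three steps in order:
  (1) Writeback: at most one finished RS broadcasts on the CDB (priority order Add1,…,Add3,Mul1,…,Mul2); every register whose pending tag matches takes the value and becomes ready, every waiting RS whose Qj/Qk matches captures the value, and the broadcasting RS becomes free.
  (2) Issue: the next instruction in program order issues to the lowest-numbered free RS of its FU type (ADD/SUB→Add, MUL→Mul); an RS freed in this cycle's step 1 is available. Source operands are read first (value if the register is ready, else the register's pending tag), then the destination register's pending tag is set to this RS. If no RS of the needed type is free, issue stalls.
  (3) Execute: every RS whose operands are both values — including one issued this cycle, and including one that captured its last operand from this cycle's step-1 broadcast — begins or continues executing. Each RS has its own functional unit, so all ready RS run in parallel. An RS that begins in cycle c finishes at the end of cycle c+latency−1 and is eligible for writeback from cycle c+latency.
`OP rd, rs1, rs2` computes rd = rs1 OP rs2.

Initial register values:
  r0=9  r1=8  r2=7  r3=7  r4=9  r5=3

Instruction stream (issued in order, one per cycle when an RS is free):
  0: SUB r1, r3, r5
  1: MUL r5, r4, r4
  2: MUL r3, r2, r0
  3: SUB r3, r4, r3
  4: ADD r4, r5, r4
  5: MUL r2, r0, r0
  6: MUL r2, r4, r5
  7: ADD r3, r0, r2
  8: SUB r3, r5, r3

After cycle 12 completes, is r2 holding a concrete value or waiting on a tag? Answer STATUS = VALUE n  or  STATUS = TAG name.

  c1: issue SUB r1<-Add1  regs: r0:9,r1:Add1,r2:7,r3:7,r4:9,r5:3
  c2: issue MUL r5<-Mul1  regs: r0:9,r1:Add1,r2:7,r3:7,r4:9,r5:Mul1
  c3: CDB Add1=4; issue MUL r3<-Mul2  regs: r0:9,r1:4,r2:7,r3:Mul2,r4:9,r5:Mul1
  c4: issue SUB r3<-Add1  regs: r0:9,r1:4,r2:7,r3:Add1,r4:9,r5:Mul1
  c5: issue ADD r4<-Add2  regs: r0:9,r1:4,r2:7,r3:Add1,r4:Add2,r5:Mul1
  c6: stall  regs: r0:9,r1:4,r2:7,r3:Add1,r4:Add2,r5:Mul1
  c7: CDB Mul1=81; issue MUL r2<-Mul1  regs: r0:9,r1:4,r2:Mul1,r3:Add1,r4:Add2,r5:81
  c8: CDB Mul2=63; issue MUL r2<-Mul2  regs: r0:9,r1:4,r2:Mul2,r3:Add1,r4:Add2,r5:81
  c9: CDB Add2=90; issue ADD r3<-Add2  regs: r0:9,r1:4,r2:Mul2,r3:Add2,r4:90,r5:81
  c10: CDB Add1=-54; issue SUB r3<-Add1  regs: r0:9,r1:4,r2:Mul2,r3:Add1,r4:90,r5:81
  c11: -  regs: r0:9,r1:4,r2:Mul2,r3:Add1,r4:90,r5:81
  c12: CDB Mul1=81  regs: r0:9,r1:4,r2:Mul2,r3:Add1,r4:90,r5:81

STATUS = TAG Mul2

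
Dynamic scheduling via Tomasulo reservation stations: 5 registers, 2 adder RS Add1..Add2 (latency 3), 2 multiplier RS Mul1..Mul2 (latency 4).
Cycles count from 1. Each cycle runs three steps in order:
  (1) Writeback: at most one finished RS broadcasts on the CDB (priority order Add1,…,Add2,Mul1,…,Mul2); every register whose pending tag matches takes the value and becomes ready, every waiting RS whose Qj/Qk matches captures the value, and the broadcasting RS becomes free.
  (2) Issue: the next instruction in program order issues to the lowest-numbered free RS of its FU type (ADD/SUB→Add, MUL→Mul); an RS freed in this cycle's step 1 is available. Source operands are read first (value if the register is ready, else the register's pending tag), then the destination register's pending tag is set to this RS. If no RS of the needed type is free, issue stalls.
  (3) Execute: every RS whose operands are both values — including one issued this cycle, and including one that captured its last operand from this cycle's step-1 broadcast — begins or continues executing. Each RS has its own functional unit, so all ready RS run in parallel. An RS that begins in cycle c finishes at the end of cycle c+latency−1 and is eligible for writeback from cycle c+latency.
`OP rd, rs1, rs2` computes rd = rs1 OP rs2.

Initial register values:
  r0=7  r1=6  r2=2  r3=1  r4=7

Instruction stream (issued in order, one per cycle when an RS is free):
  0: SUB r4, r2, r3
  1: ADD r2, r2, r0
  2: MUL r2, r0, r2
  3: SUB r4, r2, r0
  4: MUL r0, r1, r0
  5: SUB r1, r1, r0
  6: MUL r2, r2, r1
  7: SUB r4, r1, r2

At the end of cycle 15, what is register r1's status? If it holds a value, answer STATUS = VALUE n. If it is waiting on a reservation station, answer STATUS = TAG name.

cycle 1: issue SUB r4<-Add1 // r0:7,r1:6,r2:2,r3:1,r4:Add1
cycle 2: issue ADD r2<-Add2 // r0:7,r1:6,r2:Add2,r3:1,r4:Add1
cycle 3: issue MUL r2<-Mul1 // r0:7,r1:6,r2:Mul1,r3:1,r4:Add1
cycle 4: CDB Add1=1; issue SUB r4<-Add1 // r0:7,r1:6,r2:Mul1,r3:1,r4:Add1
cycle 5: CDB Add2=9; issue MUL r0<-Mul2 // r0:Mul2,r1:6,r2:Mul1,r3:1,r4:Add1
cycle 6: issue SUB r1<-Add2 // r0:Mul2,r1:Add2,r2:Mul1,r3:1,r4:Add1
cycle 7: stall // r0:Mul2,r1:Add2,r2:Mul1,r3:1,r4:Add1
cycle 8: stall // r0:Mul2,r1:Add2,r2:Mul1,r3:1,r4:Add1
cycle 9: CDB Mul1=63; issue MUL r2<-Mul1 // r0:Mul2,r1:Add2,r2:Mul1,r3:1,r4:Add1
cycle 10: CDB Mul2=42; stall // r0:42,r1:Add2,r2:Mul1,r3:1,r4:Add1
cycle 11: stall // r0:42,r1:Add2,r2:Mul1,r3:1,r4:Add1
cycle 12: CDB Add1=56; issue SUB r4<-Add1 // r0:42,r1:Add2,r2:Mul1,r3:1,r4:Add1
cycle 13: CDB Add2=-36 // r0:42,r1:-36,r2:Mul1,r3:1,r4:Add1
cycle 14: - // r0:42,r1:-36,r2:Mul1,r3:1,r4:Add1
cycle 15: - // r0:42,r1:-36,r2:Mul1,r3:1,r4:Add1

STATUS = VALUE -36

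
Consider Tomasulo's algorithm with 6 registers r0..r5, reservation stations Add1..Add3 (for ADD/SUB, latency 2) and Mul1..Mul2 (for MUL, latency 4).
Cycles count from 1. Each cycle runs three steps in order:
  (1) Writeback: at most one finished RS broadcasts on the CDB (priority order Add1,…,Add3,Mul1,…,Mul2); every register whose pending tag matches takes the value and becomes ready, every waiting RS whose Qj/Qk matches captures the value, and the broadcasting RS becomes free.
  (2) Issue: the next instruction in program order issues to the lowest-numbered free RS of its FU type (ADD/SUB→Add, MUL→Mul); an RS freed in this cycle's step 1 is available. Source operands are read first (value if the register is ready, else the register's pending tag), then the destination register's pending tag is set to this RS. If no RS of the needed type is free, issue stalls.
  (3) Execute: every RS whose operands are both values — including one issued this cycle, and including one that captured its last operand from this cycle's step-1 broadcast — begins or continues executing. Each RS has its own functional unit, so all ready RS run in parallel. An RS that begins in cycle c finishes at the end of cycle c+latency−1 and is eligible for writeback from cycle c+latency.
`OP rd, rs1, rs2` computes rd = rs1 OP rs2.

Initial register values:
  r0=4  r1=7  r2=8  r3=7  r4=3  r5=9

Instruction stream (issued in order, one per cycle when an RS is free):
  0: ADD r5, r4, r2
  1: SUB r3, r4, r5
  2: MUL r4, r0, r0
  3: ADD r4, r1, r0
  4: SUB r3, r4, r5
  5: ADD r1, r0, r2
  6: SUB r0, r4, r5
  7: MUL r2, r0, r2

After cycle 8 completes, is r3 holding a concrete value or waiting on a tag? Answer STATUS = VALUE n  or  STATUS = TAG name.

STATUS = TAG Add2

cycle 1: issue ADD r5<-Add1 // r0:4,r1:7,r2:8,r3:7,r4:3,r5:Add1
cycle 2: issue SUB r3<-Add2 // r0:4,r1:7,r2:8,r3:Add2,r4:3,r5:Add1
cycle 3: CDB Add1=11; issue MUL r4<-Mul1 // r0:4,r1:7,r2:8,r3:Add2,r4:Mul1,r5:11
cycle 4: issue ADD r4<-Add1 // r0:4,r1:7,r2:8,r3:Add2,r4:Add1,r5:11
cycle 5: CDB Add2=-8; issue SUB r3<-Add2 // r0:4,r1:7,r2:8,r3:Add2,r4:Add1,r5:11
cycle 6: CDB Add1=11; issue ADD r1<-Add1 // r0:4,r1:Add1,r2:8,r3:Add2,r4:11,r5:11
cycle 7: CDB Mul1=16; issue SUB r0<-Add3 // r0:Add3,r1:Add1,r2:8,r3:Add2,r4:11,r5:11
cycle 8: CDB Add1=12; issue MUL r2<-Mul1 // r0:Add3,r1:12,r2:Mul1,r3:Add2,r4:11,r5:11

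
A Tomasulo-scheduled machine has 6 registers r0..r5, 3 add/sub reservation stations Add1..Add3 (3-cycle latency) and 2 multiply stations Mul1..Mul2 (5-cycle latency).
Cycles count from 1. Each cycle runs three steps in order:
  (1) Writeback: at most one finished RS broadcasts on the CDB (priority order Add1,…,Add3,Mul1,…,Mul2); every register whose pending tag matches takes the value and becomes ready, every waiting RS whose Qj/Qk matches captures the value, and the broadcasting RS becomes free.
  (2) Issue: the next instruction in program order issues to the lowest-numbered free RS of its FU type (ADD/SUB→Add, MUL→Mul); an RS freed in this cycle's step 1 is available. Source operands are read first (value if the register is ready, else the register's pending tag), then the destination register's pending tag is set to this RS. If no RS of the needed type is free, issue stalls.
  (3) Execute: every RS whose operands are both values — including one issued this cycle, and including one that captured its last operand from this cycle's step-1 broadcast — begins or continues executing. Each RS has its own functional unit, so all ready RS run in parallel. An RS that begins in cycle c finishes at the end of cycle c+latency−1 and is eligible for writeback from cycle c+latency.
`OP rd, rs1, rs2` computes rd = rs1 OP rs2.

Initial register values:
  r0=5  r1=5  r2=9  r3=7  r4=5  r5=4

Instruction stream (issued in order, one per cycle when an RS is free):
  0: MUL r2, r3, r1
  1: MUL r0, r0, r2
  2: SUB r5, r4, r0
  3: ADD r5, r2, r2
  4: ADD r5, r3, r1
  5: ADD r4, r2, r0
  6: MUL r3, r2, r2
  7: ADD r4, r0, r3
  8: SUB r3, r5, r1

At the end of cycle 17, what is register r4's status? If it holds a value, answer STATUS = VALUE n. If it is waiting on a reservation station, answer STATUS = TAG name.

STATUS = TAG Add2

cycle 1: issue MUL r2<-Mul1 // r0:5,r1:5,r2:Mul1,r3:7,r4:5,r5:4
cycle 2: issue MUL r0<-Mul2 // r0:Mul2,r1:5,r2:Mul1,r3:7,r4:5,r5:4
cycle 3: issue SUB r5<-Add1 // r0:Mul2,r1:5,r2:Mul1,r3:7,r4:5,r5:Add1
cycle 4: issue ADD r5<-Add2 // r0:Mul2,r1:5,r2:Mul1,r3:7,r4:5,r5:Add2
cycle 5: issue ADD r5<-Add3 // r0:Mul2,r1:5,r2:Mul1,r3:7,r4:5,r5:Add3
cycle 6: CDB Mul1=35; stall // r0:Mul2,r1:5,r2:35,r3:7,r4:5,r5:Add3
cycle 7: stall // r0:Mul2,r1:5,r2:35,r3:7,r4:5,r5:Add3
cycle 8: CDB Add3=12; issue ADD r4<-Add3 // r0:Mul2,r1:5,r2:35,r3:7,r4:Add3,r5:12
cycle 9: CDB Add2=70; issue MUL r3<-Mul1 // r0:Mul2,r1:5,r2:35,r3:Mul1,r4:Add3,r5:12
cycle 10: issue ADD r4<-Add2 // r0:Mul2,r1:5,r2:35,r3:Mul1,r4:Add2,r5:12
cycle 11: CDB Mul2=175; stall // r0:175,r1:5,r2:35,r3:Mul1,r4:Add2,r5:12
cycle 12: stall // r0:175,r1:5,r2:35,r3:Mul1,r4:Add2,r5:12
cycle 13: stall // r0:175,r1:5,r2:35,r3:Mul1,r4:Add2,r5:12
cycle 14: CDB Add1=-170; issue SUB r3<-Add1 // r0:175,r1:5,r2:35,r3:Add1,r4:Add2,r5:12
cycle 15: CDB Add3=210 // r0:175,r1:5,r2:35,r3:Add1,r4:Add2,r5:12
cycle 16: CDB Mul1=1225 // r0:175,r1:5,r2:35,r3:Add1,r4:Add2,r5:12
cycle 17: CDB Add1=7 // r0:175,r1:5,r2:35,r3:7,r4:Add2,r5:12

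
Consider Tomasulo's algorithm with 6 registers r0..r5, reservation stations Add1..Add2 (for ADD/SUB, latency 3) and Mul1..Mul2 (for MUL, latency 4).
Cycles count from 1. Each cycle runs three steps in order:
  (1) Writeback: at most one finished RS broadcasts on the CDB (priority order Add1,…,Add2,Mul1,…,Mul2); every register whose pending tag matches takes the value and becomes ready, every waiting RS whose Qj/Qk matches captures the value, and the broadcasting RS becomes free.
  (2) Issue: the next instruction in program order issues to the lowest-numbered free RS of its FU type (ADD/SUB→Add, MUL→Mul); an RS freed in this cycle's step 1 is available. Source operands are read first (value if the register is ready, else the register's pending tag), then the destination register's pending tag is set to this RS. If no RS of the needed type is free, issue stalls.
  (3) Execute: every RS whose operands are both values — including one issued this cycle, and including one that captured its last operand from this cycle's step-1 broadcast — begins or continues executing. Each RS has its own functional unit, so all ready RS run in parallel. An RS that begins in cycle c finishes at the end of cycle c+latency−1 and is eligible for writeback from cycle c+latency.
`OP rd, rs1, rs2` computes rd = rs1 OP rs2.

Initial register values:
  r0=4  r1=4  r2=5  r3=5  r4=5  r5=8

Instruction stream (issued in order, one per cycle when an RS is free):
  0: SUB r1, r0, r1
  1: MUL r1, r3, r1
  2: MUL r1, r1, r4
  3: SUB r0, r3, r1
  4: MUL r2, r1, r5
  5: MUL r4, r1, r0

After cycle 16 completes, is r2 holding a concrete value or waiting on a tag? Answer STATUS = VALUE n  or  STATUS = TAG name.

STATUS = VALUE 0

c1: issue SUB r1<-Add1 | r0:4,r1:Add1,r2:5,r3:5,r4:5,r5:8
c2: issue MUL r1<-Mul1 | r0:4,r1:Mul1,r2:5,r3:5,r4:5,r5:8
c3: issue MUL r1<-Mul2 | r0:4,r1:Mul2,r2:5,r3:5,r4:5,r5:8
c4: CDB Add1=0; issue SUB r0<-Add1 | r0:Add1,r1:Mul2,r2:5,r3:5,r4:5,r5:8
c5: stall | r0:Add1,r1:Mul2,r2:5,r3:5,r4:5,r5:8
c6: stall | r0:Add1,r1:Mul2,r2:5,r3:5,r4:5,r5:8
c7: stall | r0:Add1,r1:Mul2,r2:5,r3:5,r4:5,r5:8
c8: CDB Mul1=0; issue MUL r2<-Mul1 | r0:Add1,r1:Mul2,r2:Mul1,r3:5,r4:5,r5:8
c9: stall | r0:Add1,r1:Mul2,r2:Mul1,r3:5,r4:5,r5:8
c10: stall | r0:Add1,r1:Mul2,r2:Mul1,r3:5,r4:5,r5:8
c11: stall | r0:Add1,r1:Mul2,r2:Mul1,r3:5,r4:5,r5:8
c12: CDB Mul2=0; issue MUL r4<-Mul2 | r0:Add1,r1:0,r2:Mul1,r3:5,r4:Mul2,r5:8
c13: - | r0:Add1,r1:0,r2:Mul1,r3:5,r4:Mul2,r5:8
c14: - | r0:Add1,r1:0,r2:Mul1,r3:5,r4:Mul2,r5:8
c15: CDB Add1=5 | r0:5,r1:0,r2:Mul1,r3:5,r4:Mul2,r5:8
c16: CDB Mul1=0 | r0:5,r1:0,r2:0,r3:5,r4:Mul2,r5:8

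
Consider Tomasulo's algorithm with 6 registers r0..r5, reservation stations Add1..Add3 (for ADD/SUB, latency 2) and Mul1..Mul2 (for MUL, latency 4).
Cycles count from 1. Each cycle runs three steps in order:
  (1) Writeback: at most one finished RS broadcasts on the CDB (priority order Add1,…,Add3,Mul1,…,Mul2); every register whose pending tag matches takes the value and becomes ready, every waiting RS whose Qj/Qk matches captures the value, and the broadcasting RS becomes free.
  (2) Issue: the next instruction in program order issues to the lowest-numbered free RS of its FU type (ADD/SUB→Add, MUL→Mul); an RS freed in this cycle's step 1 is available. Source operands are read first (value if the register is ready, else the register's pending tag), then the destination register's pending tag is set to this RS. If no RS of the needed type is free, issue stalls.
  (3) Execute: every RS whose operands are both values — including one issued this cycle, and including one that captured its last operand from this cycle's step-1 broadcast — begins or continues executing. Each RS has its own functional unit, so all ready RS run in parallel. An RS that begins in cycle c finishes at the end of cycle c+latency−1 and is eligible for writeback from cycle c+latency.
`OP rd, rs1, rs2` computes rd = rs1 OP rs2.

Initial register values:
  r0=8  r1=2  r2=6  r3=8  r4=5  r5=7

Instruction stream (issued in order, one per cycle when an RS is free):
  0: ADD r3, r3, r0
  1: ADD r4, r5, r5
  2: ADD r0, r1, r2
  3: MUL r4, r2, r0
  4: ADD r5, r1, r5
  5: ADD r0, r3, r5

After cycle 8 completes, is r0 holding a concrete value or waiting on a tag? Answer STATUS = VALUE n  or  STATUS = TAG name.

  c1: issue ADD r3<-Add1  regs: r0:8,r1:2,r2:6,r3:Add1,r4:5,r5:7
  c2: issue ADD r4<-Add2  regs: r0:8,r1:2,r2:6,r3:Add1,r4:Add2,r5:7
  c3: CDB Add1=16; issue ADD r0<-Add1  regs: r0:Add1,r1:2,r2:6,r3:16,r4:Add2,r5:7
  c4: CDB Add2=14; issue MUL r4<-Mul1  regs: r0:Add1,r1:2,r2:6,r3:16,r4:Mul1,r5:7
  c5: CDB Add1=8; issue ADD r5<-Add1  regs: r0:8,r1:2,r2:6,r3:16,r4:Mul1,r5:Add1
  c6: issue ADD r0<-Add2  regs: r0:Add2,r1:2,r2:6,r3:16,r4:Mul1,r5:Add1
  c7: CDB Add1=9  regs: r0:Add2,r1:2,r2:6,r3:16,r4:Mul1,r5:9
  c8: -  regs: r0:Add2,r1:2,r2:6,r3:16,r4:Mul1,r5:9

STATUS = TAG Add2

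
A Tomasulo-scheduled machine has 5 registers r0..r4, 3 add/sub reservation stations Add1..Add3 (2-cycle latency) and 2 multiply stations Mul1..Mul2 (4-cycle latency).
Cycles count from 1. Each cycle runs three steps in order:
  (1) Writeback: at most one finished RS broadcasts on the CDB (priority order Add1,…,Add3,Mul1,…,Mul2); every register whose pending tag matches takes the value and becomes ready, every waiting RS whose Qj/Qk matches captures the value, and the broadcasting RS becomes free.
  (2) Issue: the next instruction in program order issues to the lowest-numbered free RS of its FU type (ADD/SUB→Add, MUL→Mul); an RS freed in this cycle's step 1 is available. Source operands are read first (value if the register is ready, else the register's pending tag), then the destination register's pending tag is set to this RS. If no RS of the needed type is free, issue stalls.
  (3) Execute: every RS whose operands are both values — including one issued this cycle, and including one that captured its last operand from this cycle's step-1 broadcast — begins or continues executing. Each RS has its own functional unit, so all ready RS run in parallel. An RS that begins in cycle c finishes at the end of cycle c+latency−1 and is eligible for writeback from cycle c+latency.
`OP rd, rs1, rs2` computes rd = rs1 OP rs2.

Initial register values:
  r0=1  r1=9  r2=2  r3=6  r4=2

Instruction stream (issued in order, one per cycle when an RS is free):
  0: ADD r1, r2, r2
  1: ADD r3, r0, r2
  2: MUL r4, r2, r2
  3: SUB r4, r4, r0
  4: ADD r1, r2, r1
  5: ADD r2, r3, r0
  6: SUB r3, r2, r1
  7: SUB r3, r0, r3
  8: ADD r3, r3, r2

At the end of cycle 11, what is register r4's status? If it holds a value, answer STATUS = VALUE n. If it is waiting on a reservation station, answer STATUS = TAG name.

STATUS = VALUE 3

c1: issue ADD r1<-Add1 | r0:1,r1:Add1,r2:2,r3:6,r4:2
c2: issue ADD r3<-Add2 | r0:1,r1:Add1,r2:2,r3:Add2,r4:2
c3: CDB Add1=4; issue MUL r4<-Mul1 | r0:1,r1:4,r2:2,r3:Add2,r4:Mul1
c4: CDB Add2=3; issue SUB r4<-Add1 | r0:1,r1:4,r2:2,r3:3,r4:Add1
c5: issue ADD r1<-Add2 | r0:1,r1:Add2,r2:2,r3:3,r4:Add1
c6: issue ADD r2<-Add3 | r0:1,r1:Add2,r2:Add3,r3:3,r4:Add1
c7: CDB Add2=6; issue SUB r3<-Add2 | r0:1,r1:6,r2:Add3,r3:Add2,r4:Add1
c8: CDB Add3=4; issue SUB r3<-Add3 | r0:1,r1:6,r2:4,r3:Add3,r4:Add1
c9: CDB Mul1=4; stall | r0:1,r1:6,r2:4,r3:Add3,r4:Add1
c10: CDB Add2=-2; issue ADD r3<-Add2 | r0:1,r1:6,r2:4,r3:Add2,r4:Add1
c11: CDB Add1=3 | r0:1,r1:6,r2:4,r3:Add2,r4:3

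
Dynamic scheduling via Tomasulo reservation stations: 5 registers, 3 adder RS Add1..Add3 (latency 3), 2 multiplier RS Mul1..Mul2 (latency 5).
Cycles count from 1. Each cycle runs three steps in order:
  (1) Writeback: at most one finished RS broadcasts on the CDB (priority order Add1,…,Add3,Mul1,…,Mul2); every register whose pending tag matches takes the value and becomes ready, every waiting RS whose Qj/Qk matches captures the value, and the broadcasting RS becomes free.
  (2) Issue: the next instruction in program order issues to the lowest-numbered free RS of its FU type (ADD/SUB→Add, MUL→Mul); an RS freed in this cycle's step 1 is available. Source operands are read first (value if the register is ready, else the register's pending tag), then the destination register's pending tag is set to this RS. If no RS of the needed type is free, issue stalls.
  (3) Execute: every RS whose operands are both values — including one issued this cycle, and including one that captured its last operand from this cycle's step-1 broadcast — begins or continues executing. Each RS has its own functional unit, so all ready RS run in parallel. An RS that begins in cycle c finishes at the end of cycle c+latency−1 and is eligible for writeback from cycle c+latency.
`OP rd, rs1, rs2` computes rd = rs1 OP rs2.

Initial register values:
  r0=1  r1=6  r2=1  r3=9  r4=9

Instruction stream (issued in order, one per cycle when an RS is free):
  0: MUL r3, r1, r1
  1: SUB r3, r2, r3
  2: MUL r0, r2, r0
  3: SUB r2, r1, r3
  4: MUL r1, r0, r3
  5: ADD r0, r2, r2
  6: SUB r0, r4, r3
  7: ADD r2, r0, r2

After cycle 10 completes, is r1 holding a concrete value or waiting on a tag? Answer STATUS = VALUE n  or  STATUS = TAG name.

c1: issue MUL r3<-Mul1 | r0:1,r1:6,r2:1,r3:Mul1,r4:9
c2: issue SUB r3<-Add1 | r0:1,r1:6,r2:1,r3:Add1,r4:9
c3: issue MUL r0<-Mul2 | r0:Mul2,r1:6,r2:1,r3:Add1,r4:9
c4: issue SUB r2<-Add2 | r0:Mul2,r1:6,r2:Add2,r3:Add1,r4:9
c5: stall | r0:Mul2,r1:6,r2:Add2,r3:Add1,r4:9
c6: CDB Mul1=36; issue MUL r1<-Mul1 | r0:Mul2,r1:Mul1,r2:Add2,r3:Add1,r4:9
c7: issue ADD r0<-Add3 | r0:Add3,r1:Mul1,r2:Add2,r3:Add1,r4:9
c8: CDB Mul2=1; stall | r0:Add3,r1:Mul1,r2:Add2,r3:Add1,r4:9
c9: CDB Add1=-35; issue SUB r0<-Add1 | r0:Add1,r1:Mul1,r2:Add2,r3:-35,r4:9
c10: stall | r0:Add1,r1:Mul1,r2:Add2,r3:-35,r4:9

STATUS = TAG Mul1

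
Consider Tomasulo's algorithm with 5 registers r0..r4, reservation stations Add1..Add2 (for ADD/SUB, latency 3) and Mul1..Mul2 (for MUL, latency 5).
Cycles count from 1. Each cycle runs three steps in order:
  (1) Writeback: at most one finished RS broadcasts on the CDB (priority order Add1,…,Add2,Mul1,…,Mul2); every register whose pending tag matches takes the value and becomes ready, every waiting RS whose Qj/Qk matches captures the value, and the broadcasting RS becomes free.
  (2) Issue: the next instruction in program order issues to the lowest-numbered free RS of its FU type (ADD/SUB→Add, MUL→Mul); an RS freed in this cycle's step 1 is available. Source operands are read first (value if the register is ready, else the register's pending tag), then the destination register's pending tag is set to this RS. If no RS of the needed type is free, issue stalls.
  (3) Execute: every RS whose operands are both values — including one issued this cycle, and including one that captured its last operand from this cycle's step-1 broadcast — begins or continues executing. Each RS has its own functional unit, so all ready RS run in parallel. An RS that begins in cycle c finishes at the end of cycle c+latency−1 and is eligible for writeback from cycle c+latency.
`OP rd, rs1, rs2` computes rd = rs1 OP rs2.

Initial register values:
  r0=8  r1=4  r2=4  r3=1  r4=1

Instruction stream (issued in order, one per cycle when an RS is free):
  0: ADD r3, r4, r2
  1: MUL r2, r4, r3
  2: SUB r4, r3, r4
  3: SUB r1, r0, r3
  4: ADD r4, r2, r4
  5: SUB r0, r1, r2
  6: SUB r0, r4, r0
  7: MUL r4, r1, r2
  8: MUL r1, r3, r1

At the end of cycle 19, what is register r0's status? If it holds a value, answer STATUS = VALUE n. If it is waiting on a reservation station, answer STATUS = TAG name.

STATUS = VALUE 11

cycle 1: issue ADD r3<-Add1 // r0:8,r1:4,r2:4,r3:Add1,r4:1
cycle 2: issue MUL r2<-Mul1 // r0:8,r1:4,r2:Mul1,r3:Add1,r4:1
cycle 3: issue SUB r4<-Add2 // r0:8,r1:4,r2:Mul1,r3:Add1,r4:Add2
cycle 4: CDB Add1=5; issue SUB r1<-Add1 // r0:8,r1:Add1,r2:Mul1,r3:5,r4:Add2
cycle 5: stall // r0:8,r1:Add1,r2:Mul1,r3:5,r4:Add2
cycle 6: stall // r0:8,r1:Add1,r2:Mul1,r3:5,r4:Add2
cycle 7: CDB Add1=3; issue ADD r4<-Add1 // r0:8,r1:3,r2:Mul1,r3:5,r4:Add1
cycle 8: CDB Add2=4; issue SUB r0<-Add2 // r0:Add2,r1:3,r2:Mul1,r3:5,r4:Add1
cycle 9: CDB Mul1=5; stall // r0:Add2,r1:3,r2:5,r3:5,r4:Add1
cycle 10: stall // r0:Add2,r1:3,r2:5,r3:5,r4:Add1
cycle 11: stall // r0:Add2,r1:3,r2:5,r3:5,r4:Add1
cycle 12: CDB Add1=9; issue SUB r0<-Add1 // r0:Add1,r1:3,r2:5,r3:5,r4:9
cycle 13: CDB Add2=-2; issue MUL r4<-Mul1 // r0:Add1,r1:3,r2:5,r3:5,r4:Mul1
cycle 14: issue MUL r1<-Mul2 // r0:Add1,r1:Mul2,r2:5,r3:5,r4:Mul1
cycle 15: - // r0:Add1,r1:Mul2,r2:5,r3:5,r4:Mul1
cycle 16: CDB Add1=11 // r0:11,r1:Mul2,r2:5,r3:5,r4:Mul1
cycle 17: - // r0:11,r1:Mul2,r2:5,r3:5,r4:Mul1
cycle 18: CDB Mul1=15 // r0:11,r1:Mul2,r2:5,r3:5,r4:15
cycle 19: CDB Mul2=15 // r0:11,r1:15,r2:5,r3:5,r4:15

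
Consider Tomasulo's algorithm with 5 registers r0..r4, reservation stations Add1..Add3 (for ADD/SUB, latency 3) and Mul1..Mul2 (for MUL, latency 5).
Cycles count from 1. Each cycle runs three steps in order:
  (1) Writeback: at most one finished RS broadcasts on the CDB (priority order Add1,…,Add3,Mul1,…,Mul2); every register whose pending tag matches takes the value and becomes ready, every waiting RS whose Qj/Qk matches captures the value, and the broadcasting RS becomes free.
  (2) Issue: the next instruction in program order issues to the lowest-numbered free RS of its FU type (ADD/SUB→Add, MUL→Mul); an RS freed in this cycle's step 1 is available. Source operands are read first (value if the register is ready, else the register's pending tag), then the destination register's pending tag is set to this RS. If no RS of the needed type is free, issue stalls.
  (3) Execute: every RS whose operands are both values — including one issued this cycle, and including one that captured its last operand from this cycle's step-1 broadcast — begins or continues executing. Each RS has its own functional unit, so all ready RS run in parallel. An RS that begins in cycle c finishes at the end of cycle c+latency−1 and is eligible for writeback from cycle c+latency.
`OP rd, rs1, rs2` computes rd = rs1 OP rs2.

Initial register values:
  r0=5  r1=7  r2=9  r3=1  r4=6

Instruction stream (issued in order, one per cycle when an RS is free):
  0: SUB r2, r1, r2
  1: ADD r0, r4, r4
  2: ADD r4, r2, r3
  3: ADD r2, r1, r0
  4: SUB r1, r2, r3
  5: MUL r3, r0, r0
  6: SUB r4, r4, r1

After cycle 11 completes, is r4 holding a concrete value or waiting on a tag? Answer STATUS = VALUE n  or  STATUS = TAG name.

c1: issue SUB r2<-Add1 | r0:5,r1:7,r2:Add1,r3:1,r4:6
c2: issue ADD r0<-Add2 | r0:Add2,r1:7,r2:Add1,r3:1,r4:6
c3: issue ADD r4<-Add3 | r0:Add2,r1:7,r2:Add1,r3:1,r4:Add3
c4: CDB Add1=-2; issue ADD r2<-Add1 | r0:Add2,r1:7,r2:Add1,r3:1,r4:Add3
c5: CDB Add2=12; issue SUB r1<-Add2 | r0:12,r1:Add2,r2:Add1,r3:1,r4:Add3
c6: issue MUL r3<-Mul1 | r0:12,r1:Add2,r2:Add1,r3:Mul1,r4:Add3
c7: CDB Add3=-1; issue SUB r4<-Add3 | r0:12,r1:Add2,r2:Add1,r3:Mul1,r4:Add3
c8: CDB Add1=19 | r0:12,r1:Add2,r2:19,r3:Mul1,r4:Add3
c9: - | r0:12,r1:Add2,r2:19,r3:Mul1,r4:Add3
c10: - | r0:12,r1:Add2,r2:19,r3:Mul1,r4:Add3
c11: CDB Add2=18 | r0:12,r1:18,r2:19,r3:Mul1,r4:Add3

STATUS = TAG Add3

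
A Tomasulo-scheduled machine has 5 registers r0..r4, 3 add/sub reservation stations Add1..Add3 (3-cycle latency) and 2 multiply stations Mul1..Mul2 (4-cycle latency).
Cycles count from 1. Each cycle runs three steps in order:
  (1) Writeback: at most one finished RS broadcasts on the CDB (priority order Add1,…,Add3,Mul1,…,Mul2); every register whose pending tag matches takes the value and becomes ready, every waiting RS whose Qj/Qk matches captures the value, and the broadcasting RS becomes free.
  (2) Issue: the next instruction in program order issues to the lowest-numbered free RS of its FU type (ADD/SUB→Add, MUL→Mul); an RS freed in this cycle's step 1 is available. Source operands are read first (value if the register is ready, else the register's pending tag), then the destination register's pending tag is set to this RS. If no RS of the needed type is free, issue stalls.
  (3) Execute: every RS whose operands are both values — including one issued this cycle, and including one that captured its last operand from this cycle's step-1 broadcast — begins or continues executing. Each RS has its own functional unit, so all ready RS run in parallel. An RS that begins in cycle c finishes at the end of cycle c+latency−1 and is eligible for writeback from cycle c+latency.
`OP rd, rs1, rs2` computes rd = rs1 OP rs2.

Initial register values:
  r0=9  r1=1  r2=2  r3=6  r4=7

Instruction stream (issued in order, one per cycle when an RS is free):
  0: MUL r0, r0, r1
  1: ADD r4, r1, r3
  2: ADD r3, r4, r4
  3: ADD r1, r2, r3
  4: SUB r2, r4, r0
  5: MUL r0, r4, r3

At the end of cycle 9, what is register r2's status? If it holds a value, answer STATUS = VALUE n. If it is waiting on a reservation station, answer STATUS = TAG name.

  c1: issue MUL r0<-Mul1  regs: r0:Mul1,r1:1,r2:2,r3:6,r4:7
  c2: issue ADD r4<-Add1  regs: r0:Mul1,r1:1,r2:2,r3:6,r4:Add1
  c3: issue ADD r3<-Add2  regs: r0:Mul1,r1:1,r2:2,r3:Add2,r4:Add1
  c4: issue ADD r1<-Add3  regs: r0:Mul1,r1:Add3,r2:2,r3:Add2,r4:Add1
  c5: CDB Add1=7; issue SUB r2<-Add1  regs: r0:Mul1,r1:Add3,r2:Add1,r3:Add2,r4:7
  c6: CDB Mul1=9; issue MUL r0<-Mul1  regs: r0:Mul1,r1:Add3,r2:Add1,r3:Add2,r4:7
  c7: -  regs: r0:Mul1,r1:Add3,r2:Add1,r3:Add2,r4:7
  c8: CDB Add2=14  regs: r0:Mul1,r1:Add3,r2:Add1,r3:14,r4:7
  c9: CDB Add1=-2  regs: r0:Mul1,r1:Add3,r2:-2,r3:14,r4:7

STATUS = VALUE -2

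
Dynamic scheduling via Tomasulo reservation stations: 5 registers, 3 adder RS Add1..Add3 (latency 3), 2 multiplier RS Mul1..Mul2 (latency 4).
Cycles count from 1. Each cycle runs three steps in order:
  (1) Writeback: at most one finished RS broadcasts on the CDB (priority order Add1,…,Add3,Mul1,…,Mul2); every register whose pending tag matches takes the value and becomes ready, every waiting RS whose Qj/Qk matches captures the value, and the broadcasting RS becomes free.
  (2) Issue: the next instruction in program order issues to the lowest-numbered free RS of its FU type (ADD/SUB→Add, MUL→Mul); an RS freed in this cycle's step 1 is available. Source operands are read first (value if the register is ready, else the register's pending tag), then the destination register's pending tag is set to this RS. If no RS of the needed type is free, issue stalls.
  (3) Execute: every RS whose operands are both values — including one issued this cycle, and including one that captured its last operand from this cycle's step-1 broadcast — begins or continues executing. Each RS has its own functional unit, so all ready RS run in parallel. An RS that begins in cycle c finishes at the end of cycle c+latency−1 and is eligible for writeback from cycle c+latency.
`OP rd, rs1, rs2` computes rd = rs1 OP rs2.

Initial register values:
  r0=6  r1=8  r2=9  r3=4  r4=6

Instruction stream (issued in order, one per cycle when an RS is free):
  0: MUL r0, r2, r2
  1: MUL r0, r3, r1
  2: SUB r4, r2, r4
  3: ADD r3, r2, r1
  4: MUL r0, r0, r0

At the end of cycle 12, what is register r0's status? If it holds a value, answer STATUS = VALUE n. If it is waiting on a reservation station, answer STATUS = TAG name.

c1: issue MUL r0<-Mul1 | r0:Mul1,r1:8,r2:9,r3:4,r4:6
c2: issue MUL r0<-Mul2 | r0:Mul2,r1:8,r2:9,r3:4,r4:6
c3: issue SUB r4<-Add1 | r0:Mul2,r1:8,r2:9,r3:4,r4:Add1
c4: issue ADD r3<-Add2 | r0:Mul2,r1:8,r2:9,r3:Add2,r4:Add1
c5: CDB Mul1=81; issue MUL r0<-Mul1 | r0:Mul1,r1:8,r2:9,r3:Add2,r4:Add1
c6: CDB Add1=3 | r0:Mul1,r1:8,r2:9,r3:Add2,r4:3
c7: CDB Add2=17 | r0:Mul1,r1:8,r2:9,r3:17,r4:3
c8: CDB Mul2=32 | r0:Mul1,r1:8,r2:9,r3:17,r4:3
c9: - | r0:Mul1,r1:8,r2:9,r3:17,r4:3
c10: - | r0:Mul1,r1:8,r2:9,r3:17,r4:3
c11: - | r0:Mul1,r1:8,r2:9,r3:17,r4:3
c12: CDB Mul1=1024 | r0:1024,r1:8,r2:9,r3:17,r4:3

STATUS = VALUE 1024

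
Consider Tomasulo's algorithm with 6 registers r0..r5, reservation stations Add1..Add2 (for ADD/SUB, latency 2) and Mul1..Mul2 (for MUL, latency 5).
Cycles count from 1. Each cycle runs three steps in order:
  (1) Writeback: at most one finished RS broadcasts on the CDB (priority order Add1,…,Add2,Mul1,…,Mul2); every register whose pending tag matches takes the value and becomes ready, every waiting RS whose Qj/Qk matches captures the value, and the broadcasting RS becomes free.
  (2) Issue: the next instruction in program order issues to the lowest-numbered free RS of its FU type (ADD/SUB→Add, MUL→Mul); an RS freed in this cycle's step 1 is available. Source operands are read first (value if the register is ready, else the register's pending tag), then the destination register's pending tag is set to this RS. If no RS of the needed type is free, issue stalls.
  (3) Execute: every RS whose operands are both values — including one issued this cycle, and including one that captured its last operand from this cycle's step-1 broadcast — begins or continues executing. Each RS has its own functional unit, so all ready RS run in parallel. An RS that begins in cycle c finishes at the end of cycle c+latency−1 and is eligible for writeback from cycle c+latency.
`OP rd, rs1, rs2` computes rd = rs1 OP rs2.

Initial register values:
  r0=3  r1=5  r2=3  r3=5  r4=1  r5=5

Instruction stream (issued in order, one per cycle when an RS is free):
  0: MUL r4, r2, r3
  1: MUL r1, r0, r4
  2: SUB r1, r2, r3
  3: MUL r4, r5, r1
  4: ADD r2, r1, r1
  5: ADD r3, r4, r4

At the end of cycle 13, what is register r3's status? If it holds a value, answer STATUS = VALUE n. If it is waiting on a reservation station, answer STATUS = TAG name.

STATUS = VALUE -20

cycle 1: issue MUL r4<-Mul1 // r0:3,r1:5,r2:3,r3:5,r4:Mul1,r5:5
cycle 2: issue MUL r1<-Mul2 // r0:3,r1:Mul2,r2:3,r3:5,r4:Mul1,r5:5
cycle 3: issue SUB r1<-Add1 // r0:3,r1:Add1,r2:3,r3:5,r4:Mul1,r5:5
cycle 4: stall // r0:3,r1:Add1,r2:3,r3:5,r4:Mul1,r5:5
cycle 5: CDB Add1=-2; stall // r0:3,r1:-2,r2:3,r3:5,r4:Mul1,r5:5
cycle 6: CDB Mul1=15; issue MUL r4<-Mul1 // r0:3,r1:-2,r2:3,r3:5,r4:Mul1,r5:5
cycle 7: issue ADD r2<-Add1 // r0:3,r1:-2,r2:Add1,r3:5,r4:Mul1,r5:5
cycle 8: issue ADD r3<-Add2 // r0:3,r1:-2,r2:Add1,r3:Add2,r4:Mul1,r5:5
cycle 9: CDB Add1=-4 // r0:3,r1:-2,r2:-4,r3:Add2,r4:Mul1,r5:5
cycle 10: - // r0:3,r1:-2,r2:-4,r3:Add2,r4:Mul1,r5:5
cycle 11: CDB Mul1=-10 // r0:3,r1:-2,r2:-4,r3:Add2,r4:-10,r5:5
cycle 12: CDB Mul2=45 // r0:3,r1:-2,r2:-4,r3:Add2,r4:-10,r5:5
cycle 13: CDB Add2=-20 // r0:3,r1:-2,r2:-4,r3:-20,r4:-10,r5:5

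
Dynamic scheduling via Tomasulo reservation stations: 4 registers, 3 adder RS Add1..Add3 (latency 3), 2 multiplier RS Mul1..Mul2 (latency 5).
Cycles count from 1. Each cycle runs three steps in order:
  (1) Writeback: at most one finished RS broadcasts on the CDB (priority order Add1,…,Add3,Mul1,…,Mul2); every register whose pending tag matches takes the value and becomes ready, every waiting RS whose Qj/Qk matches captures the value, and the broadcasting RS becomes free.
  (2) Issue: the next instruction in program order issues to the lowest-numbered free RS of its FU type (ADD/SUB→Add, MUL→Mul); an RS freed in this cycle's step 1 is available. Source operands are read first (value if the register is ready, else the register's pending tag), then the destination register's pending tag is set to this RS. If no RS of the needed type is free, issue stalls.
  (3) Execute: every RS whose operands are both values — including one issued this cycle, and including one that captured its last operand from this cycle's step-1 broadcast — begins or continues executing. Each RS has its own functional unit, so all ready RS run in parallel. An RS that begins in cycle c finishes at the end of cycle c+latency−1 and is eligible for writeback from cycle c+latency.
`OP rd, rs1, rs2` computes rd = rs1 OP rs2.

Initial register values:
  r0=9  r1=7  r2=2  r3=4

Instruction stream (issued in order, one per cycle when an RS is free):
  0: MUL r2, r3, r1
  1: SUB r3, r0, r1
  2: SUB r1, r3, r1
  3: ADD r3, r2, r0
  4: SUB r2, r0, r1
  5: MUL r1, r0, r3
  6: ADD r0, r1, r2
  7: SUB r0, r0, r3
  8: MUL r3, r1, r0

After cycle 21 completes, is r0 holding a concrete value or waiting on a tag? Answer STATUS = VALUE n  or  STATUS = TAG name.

  c1: issue MUL r2<-Mul1  regs: r0:9,r1:7,r2:Mul1,r3:4
  c2: issue SUB r3<-Add1  regs: r0:9,r1:7,r2:Mul1,r3:Add1
  c3: issue SUB r1<-Add2  regs: r0:9,r1:Add2,r2:Mul1,r3:Add1
  c4: issue ADD r3<-Add3  regs: r0:9,r1:Add2,r2:Mul1,r3:Add3
  c5: CDB Add1=2; issue SUB r2<-Add1  regs: r0:9,r1:Add2,r2:Add1,r3:Add3
  c6: CDB Mul1=28; issue MUL r1<-Mul1  regs: r0:9,r1:Mul1,r2:Add1,r3:Add3
  c7: stall  regs: r0:9,r1:Mul1,r2:Add1,r3:Add3
  c8: CDB Add2=-5; issue ADD r0<-Add2  regs: r0:Add2,r1:Mul1,r2:Add1,r3:Add3
  c9: CDB Add3=37; issue SUB r0<-Add3  regs: r0:Add3,r1:Mul1,r2:Add1,r3:37
  c10: issue MUL r3<-Mul2  regs: r0:Add3,r1:Mul1,r2:Add1,r3:Mul2
  c11: CDB Add1=14  regs: r0:Add3,r1:Mul1,r2:14,r3:Mul2
  c12: -  regs: r0:Add3,r1:Mul1,r2:14,r3:Mul2
  c13: -  regs: r0:Add3,r1:Mul1,r2:14,r3:Mul2
  c14: CDB Mul1=333  regs: r0:Add3,r1:333,r2:14,r3:Mul2
  c15: -  regs: r0:Add3,r1:333,r2:14,r3:Mul2
  c16: -  regs: r0:Add3,r1:333,r2:14,r3:Mul2
  c17: CDB Add2=347  regs: r0:Add3,r1:333,r2:14,r3:Mul2
  c18: -  regs: r0:Add3,r1:333,r2:14,r3:Mul2
  c19: -  regs: r0:Add3,r1:333,r2:14,r3:Mul2
  c20: CDB Add3=310  regs: r0:310,r1:333,r2:14,r3:Mul2
  c21: -  regs: r0:310,r1:333,r2:14,r3:Mul2

STATUS = VALUE 310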